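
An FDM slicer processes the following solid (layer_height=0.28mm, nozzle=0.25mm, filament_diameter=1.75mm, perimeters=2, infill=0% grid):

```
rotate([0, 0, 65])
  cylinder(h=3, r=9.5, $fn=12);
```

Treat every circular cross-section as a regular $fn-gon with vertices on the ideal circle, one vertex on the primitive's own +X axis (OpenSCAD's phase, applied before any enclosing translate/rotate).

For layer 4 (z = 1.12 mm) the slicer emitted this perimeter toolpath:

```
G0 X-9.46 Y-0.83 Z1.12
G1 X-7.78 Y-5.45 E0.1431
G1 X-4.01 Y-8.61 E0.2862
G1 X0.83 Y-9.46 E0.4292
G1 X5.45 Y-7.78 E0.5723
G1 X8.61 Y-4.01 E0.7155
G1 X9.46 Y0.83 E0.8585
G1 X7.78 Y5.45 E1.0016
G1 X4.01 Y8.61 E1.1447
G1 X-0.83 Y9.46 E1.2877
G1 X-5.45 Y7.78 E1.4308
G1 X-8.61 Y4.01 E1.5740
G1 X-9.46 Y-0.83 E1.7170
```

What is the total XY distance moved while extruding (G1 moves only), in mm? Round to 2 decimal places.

Sum the Euclidean lengths of each G1 segment: total = 59.00 mm.

59.00 mm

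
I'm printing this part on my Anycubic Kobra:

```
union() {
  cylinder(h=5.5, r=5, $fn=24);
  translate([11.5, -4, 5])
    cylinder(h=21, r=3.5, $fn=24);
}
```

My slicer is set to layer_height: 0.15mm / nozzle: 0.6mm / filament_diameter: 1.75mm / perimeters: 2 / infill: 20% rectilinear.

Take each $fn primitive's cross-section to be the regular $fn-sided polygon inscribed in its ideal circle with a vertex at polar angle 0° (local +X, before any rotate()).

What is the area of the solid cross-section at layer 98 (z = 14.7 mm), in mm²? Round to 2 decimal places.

38.05 mm²

At z = 14.7 mm: the cylinder is not intersected at this z (z outside [0, 5.5]); the r=3.5 cylinder at (11.5, -4) gives a regular 24-gon of circumradius 3.5 (constant along its height) (area = (24/2)·3.500²·sin(360°/24) = 38.05 mm²); Merging all regions: only the r=3.5 cylinder at (11.5, -4) is present, so the union is just that shape — area = 38.05 mm². Overall, the cross-section is a single solid region. Net area = 38.05 mm².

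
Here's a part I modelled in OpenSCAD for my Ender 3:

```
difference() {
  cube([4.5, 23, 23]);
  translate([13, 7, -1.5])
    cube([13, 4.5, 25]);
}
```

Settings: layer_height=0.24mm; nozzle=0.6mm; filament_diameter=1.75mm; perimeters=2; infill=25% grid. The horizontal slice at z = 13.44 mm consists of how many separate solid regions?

At z = 13.44 mm: the 4.5×23 cube contributes its full rectangle; the 13×4.5 cube at (13, 7) contributes its full rectangle; Taking the first minus the rest: starting from the 4.5×23 cube, the 13×4.5 cube at (13, 7) misses the remaining region (no effect) — 1 connected region. The result has 1 disconnected region.

1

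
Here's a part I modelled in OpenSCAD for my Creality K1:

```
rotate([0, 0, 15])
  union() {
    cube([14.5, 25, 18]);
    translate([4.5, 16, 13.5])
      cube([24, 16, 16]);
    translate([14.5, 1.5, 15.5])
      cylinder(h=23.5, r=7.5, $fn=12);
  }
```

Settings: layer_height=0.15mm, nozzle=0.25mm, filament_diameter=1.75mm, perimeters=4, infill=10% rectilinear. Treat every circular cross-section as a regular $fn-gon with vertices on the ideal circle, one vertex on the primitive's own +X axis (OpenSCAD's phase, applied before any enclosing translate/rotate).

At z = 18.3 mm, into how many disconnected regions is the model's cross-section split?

2

At z = 18.3 mm: the cube does not reach this height (z outside [0, 18]); the cube at (4.5, 16) is present — its section is the full 24×16 rectangle; the cylinder at (14.5, 1.5): section is a regular 12-gon, circumradius r=7.5; Combining (union): the 2 present regions are separate (no shared area or edge), so areas and boundary lengths simply add and each stays a separate island — 2 connected regions; (whole slice rotated 15° about Z — lengths, areas and connectivity unchanged). The result has 2 disconnected regions.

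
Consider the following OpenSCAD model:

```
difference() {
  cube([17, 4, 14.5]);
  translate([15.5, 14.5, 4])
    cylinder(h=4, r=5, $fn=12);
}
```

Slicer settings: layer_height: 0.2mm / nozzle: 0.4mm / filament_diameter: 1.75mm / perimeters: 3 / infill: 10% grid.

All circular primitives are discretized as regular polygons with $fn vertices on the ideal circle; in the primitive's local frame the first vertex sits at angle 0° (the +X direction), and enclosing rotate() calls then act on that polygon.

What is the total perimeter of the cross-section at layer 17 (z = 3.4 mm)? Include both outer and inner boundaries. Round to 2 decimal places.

At z = 3.4 mm: the 17×4 cube contributes its full rectangle (perimeter 42.00 mm); the cylinder at (15.5, 14.5) is not intersected at this z (z outside [4, 8]); After the difference (first − rest): none of the subtracted shapes is present at this height, so the 17×4 cube is unchanged — boundary = 42.00 mm. Overall, the cross-section is a single solid region. Total boundary length (outer) = 42.00 mm.

42.00 mm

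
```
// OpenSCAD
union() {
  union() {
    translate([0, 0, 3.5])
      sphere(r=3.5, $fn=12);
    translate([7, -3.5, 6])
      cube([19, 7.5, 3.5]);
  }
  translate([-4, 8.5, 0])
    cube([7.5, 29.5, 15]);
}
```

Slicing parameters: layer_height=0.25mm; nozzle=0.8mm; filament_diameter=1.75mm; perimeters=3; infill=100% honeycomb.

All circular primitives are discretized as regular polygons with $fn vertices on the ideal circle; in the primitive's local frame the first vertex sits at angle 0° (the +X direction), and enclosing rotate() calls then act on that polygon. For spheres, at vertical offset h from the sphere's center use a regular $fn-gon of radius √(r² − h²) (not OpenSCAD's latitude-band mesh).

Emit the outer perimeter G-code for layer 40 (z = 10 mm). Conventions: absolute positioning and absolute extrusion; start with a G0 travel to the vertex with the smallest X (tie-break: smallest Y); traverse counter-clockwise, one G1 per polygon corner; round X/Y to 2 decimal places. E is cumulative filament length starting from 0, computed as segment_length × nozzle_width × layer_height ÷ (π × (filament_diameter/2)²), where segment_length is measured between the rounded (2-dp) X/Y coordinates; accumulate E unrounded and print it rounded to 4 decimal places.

At z = 10 mm: the sphere does not reach this height (|z−center|=6.500 > r=3.5); the cube at (7, -3.5) is absent (z outside [6, 9.5]); Taking the union: nothing is present at this height; the cube at (-4, 8.5) (footprint 7.5×29.5) is included at this height; Taking the union: only the 7.5×29.5 cube at (-4, 8.5) is present, so the union is just that shape — 1 connected region. The outline is a single polygon with 4 vertices. Extrusion per mm of travel: 0.8 × 0.25 / (π × 0.875²) = 0.083150. Accumulating E over each segment gives final E = 6.1531.

G0 X-4.00 Y8.50 Z10.00
G1 X3.50 Y8.50 E0.6236
G1 X3.50 Y38.00 E3.0766
G1 X-4.00 Y38.00 E3.7002
G1 X-4.00 Y8.50 E6.1531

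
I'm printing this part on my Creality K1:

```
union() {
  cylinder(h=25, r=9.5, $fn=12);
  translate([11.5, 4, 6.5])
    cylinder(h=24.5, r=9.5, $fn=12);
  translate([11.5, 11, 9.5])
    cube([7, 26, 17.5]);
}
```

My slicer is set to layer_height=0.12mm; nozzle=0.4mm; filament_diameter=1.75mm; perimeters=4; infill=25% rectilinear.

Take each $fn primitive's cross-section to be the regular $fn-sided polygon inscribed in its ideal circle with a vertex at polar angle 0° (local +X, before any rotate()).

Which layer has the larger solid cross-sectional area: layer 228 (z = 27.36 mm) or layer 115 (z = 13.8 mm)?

layer 115 (z = 13.8 mm)

Layer 228 (z = 27.36): the cylinder is not intersected at this z (z outside [0, 25]); the r=9.5 cylinder at (11.5, 4) contributes a regular 12-gon of circumradius 9.5 (area = (12/2)·9.500²·sin(360°/12) = 270.75 mm²); the cube at (11.5, 11) does not reach this height (z outside [9.5, 27]); Merging all regions: only the r=9.5 cylinder at (11.5, 4) is present, so the union is just that shape — area = 270.75 mm². So its area = 270.75 mm². Layer 115 (z = 13.8): the r=9.5 cylinder contributes a regular 12-gon of circumradius 9.5 (area = (12/2)·9.500²·sin(360°/12) = 270.75 mm²); the cylinder at (11.5, 4): section is a regular 12-gon, circumradius r=9.5 (area = (12/2)·9.500²·sin(360°/12) = 270.75 mm²); the cube at (11.5, 11) is present — its section is the full 7×26 rectangle (area 182.00 mm²); Merging all regions: the regions partially overlap — summed areas 723.50 mm² minus the doubly-counted overlap 71.89 mm² gives 651.61 mm² — area = 651.61 mm². So its area = 651.61 mm². Layer 115 is larger (651.61 vs 270.75 mm²).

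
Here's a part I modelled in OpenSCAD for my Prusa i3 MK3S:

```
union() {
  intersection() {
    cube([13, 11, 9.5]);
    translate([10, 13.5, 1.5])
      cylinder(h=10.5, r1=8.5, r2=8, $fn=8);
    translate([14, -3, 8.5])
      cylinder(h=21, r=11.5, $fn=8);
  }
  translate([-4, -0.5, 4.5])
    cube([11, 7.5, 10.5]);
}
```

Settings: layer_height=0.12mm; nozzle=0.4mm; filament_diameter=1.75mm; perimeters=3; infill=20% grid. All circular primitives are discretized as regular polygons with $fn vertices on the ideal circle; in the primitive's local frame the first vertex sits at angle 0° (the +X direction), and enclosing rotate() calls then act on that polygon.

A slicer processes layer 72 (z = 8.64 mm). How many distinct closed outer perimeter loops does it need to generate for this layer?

At z = 8.64 mm: the 13×11 cube contributes its full rectangle; the cone at (10, 13.5) (r1=8.5→r2=8) has section circumradius 8.160 here — a regular 8-gon; the r=11.5 cylinder at (14, -3) gives a regular 8-gon of circumradius 11.5 (constant along its height); Taking the intersection: the cone at (10, 13.5) partially overlaps the 13×11 cube; clipping to the common part keeps 43.09 mm²; the r=11.5 cylinder at (14, -3) partially overlaps the running intersection; clipping to the common part keeps 5.87 mm² — 1 connected region; the cube at (-4, -0.5) (footprint 11×7.5) is included at this height; Combining (union): the 2 present regions are separate (no shared area or edge), so areas and boundary lengths simply add and each stays a separate island — 2 connected regions. The result has 2 disconnected regions.

2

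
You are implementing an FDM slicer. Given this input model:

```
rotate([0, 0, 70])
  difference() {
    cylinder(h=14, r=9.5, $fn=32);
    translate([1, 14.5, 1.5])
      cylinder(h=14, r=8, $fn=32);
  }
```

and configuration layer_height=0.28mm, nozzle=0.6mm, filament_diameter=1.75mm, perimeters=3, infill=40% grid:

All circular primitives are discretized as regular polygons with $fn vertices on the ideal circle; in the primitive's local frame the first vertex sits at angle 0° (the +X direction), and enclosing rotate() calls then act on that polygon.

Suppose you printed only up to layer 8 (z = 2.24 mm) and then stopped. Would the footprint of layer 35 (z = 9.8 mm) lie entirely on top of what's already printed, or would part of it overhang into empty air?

entirely on top

Compare the two slices. At z = 2.24: the cylinder: section is a regular 32-gon, circumradius r=9.5 (area = (32/2)·9.500²·sin(360°/32) = 281.71 mm²); the r=8 cylinder at (1, 14.5) contributes a regular 32-gon of circumradius 8 (area = (32/2)·8.000²·sin(360°/32) = 199.77 mm²); Subtracting the remaining from the first: starting from the r=9.5 cylinder (281.71 mm²), the r=8 cylinder at (1, 14.5) partially overlaps it — only the 18.96 mm² overlap (of its 199.77 mm²) is removed, clipping the outline — area = 262.75 mm²; (whole slice rotated 70° about Z — lengths, areas and connectivity unchanged). At z = 9.8: the r=9.5 cylinder gives a regular 32-gon of circumradius 9.5 (constant along its height) (area = (32/2)·9.500²·sin(360°/32) = 281.71 mm²); the r=8 cylinder at (1, 14.5) gives a regular 32-gon of circumradius 8 (constant along its height) (area = (32/2)·8.000²·sin(360°/32) = 199.77 mm²); Subtracting the remaining from the first: starting from the r=9.5 cylinder (281.71 mm²), the r=8 cylinder at (1, 14.5) partially overlaps it — only the 18.96 mm² overlap (of its 199.77 mm²) is removed, clipping the outline — area = 262.75 mm²; (whole slice rotated 70° about Z — lengths, areas and connectivity unchanged). Checking containment: the cross-section at z = 9.8 is a subset of the cross-section at z = 2.24.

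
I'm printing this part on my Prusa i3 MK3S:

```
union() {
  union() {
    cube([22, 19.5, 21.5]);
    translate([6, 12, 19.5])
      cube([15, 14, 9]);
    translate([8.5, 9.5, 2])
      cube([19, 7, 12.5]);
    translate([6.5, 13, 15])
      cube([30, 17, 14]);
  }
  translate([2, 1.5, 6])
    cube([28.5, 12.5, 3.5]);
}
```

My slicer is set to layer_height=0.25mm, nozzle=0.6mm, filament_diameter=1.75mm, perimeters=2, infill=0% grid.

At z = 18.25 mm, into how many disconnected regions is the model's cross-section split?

At z = 18.25 mm: the cube (footprint 22×19.5) is included at this height; the cube at (6, 12) is not intersected at this z (z outside [19.5, 28.5]); the cube at (8.5, 9.5) is not intersected at this z (z outside [2, 14.5]); the 30×17 cube at (6.5, 13) contributes its full rectangle; Merging all regions: the regions partially overlap (shared area 100.75 mm²), so overlapping operands fuse into one piece — 1 connected region; the cube at (2, 1.5) does not reach this height (z outside [6, 9.5]); Merging all regions: only the result so far is present, so the union is just that shape — 1 connected region. The result has 1 disconnected region.

1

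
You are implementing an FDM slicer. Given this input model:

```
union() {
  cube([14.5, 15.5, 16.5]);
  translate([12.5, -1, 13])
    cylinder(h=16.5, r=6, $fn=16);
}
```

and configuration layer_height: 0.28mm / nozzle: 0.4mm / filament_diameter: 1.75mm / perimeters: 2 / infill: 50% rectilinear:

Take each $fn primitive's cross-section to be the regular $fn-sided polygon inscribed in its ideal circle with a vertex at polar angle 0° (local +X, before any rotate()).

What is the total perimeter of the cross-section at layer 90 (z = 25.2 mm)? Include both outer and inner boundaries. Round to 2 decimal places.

37.46 mm

At z = 25.2 mm: the cube is absent (z outside [0, 16.5]); the cylinder at (12.5, -1): section is a regular 16-gon, circumradius r=6 (perimeter = 2·16·6.000·sin(180°/16) = 37.46 mm); Combining (union): only the r=6 cylinder at (12.5, -1) is present, so the union is just that shape — boundary = 37.46 mm. Overall, the cross-section is a single solid region. Total boundary length (outer) = 37.46 mm.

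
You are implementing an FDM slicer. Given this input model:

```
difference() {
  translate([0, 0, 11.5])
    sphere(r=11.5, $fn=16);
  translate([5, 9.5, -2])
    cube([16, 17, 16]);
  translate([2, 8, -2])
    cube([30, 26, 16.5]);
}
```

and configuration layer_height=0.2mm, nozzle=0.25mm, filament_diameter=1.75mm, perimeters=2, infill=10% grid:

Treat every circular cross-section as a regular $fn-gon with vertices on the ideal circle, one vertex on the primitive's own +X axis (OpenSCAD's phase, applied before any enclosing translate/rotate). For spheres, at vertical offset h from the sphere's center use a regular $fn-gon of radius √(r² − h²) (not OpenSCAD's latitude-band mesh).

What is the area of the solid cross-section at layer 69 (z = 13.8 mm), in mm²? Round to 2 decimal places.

At z = 13.8 mm: the r=11.5 sphere contributes a regular 16-gon of circumradius √(11.5²−2.3²) = 11.268 (area = (16/2)·11.268²·sin(360°/16) = 388.68 mm²); the cube at (5, 9.5) (footprint 16×17) is included at this height (area 272.00 mm²); the cube at (2, 8) (footprint 30×26) is included at this height (area 780.00 mm²); Subtracting the remaining from the first: starting from the r=11.5 sphere (388.68 mm²), the 16×17 cube at (5, 9.5) partially overlaps it — only the 0.15 mm² overlap (of its 272.00 mm²) is removed, clipping the outline; the 30×26 cube at (2, 8) partially overlaps it — only the 10.30 mm² overlap (of its 780.00 mm²) is removed, clipping the outline — area = 378.23 mm². Overall, the cross-section is a single solid region. Net area = 378.23 mm².

378.23 mm²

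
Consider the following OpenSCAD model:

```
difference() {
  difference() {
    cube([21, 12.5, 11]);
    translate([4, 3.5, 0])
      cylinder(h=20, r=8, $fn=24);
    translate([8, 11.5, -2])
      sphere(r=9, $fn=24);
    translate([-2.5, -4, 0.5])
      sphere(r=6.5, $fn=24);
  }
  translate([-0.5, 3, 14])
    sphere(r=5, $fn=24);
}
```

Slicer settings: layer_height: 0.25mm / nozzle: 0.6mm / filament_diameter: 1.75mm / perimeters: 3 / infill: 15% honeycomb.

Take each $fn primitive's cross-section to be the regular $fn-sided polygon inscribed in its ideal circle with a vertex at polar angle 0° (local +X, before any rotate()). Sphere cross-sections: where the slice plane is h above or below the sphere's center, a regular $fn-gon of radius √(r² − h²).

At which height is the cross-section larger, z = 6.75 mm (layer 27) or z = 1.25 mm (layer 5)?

layer 27 (z = 6.75 mm)

Layer 27 (z = 6.75): the cube is present — its section is the full 21×12.5 rectangle (area 262.50 mm²); the r=8 cylinder at (4, 3.5) contributes a regular 24-gon of circumradius 8 (area = (24/2)·8.000²·sin(360°/24) = 198.77 mm²); the r=9 sphere at (8, 11.5) slices to a regular 24-gon of circumradius 2.107 (√(r²−h²) with h=8.75 from center) (area = (24/2)·2.107²·sin(360°/24) = 13.78 mm²); the r=6.5 sphere at (-2.5, -4) contributes a regular 24-gon of circumradius √(6.5²−6.25²) = 1.785 (area = (24/2)·1.785²·sin(360°/24) = 9.90 mm²); Subtracting the remaining from the first: starting from the 21×12.5 cube (262.50 mm²), the r=8 cylinder at (4, 3.5) partially overlaps it — only the 121.02 mm² overlap (of its 198.77 mm²) is removed, clipping the outline; the r=9 sphere at (8, 11.5) partially overlaps it — only the 8.25 mm² overlap (of its 13.78 mm²) is removed, clipping the outline; the r=6.5 sphere at (-2.5, -4) misses the remaining region (no effect) — area = 133.23 mm²; the sphere at (-0.5, 3) is not intersected at this z (|z−center|=7.250 > r=5); After the difference (first − rest): none of the subtracted shapes is present at this height, so that combined region is unchanged — area = 133.23 mm². So its area = 133.23 mm². Layer 5 (z = 1.25): the cube is present — its section is the full 21×12.5 rectangle (area 262.50 mm²); the cylinder at (4, 3.5): section is a regular 24-gon, circumradius r=8 (area = (24/2)·8.000²·sin(360°/24) = 198.77 mm²); the sphere at (8, 11.5): section is a regular 24-gon, circumradius = √(r²−h²) = √(9²−3.25²) = 8.393 (area = (24/2)·8.393²·sin(360°/24) = 218.77 mm²); the sphere at (-2.5, -4): section is a regular 24-gon, circumradius = √(r²−h²) = √(6.5²−0.75²) = 6.457 (area = (24/2)·6.457²·sin(360°/24) = 129.47 mm²); Taking the first minus the rest: starting from the 21×12.5 cube (262.50 mm²), the r=8 cylinder at (4, 3.5) partially overlaps it — only the 121.02 mm² overlap (of its 198.77 mm²) is removed, clipping the outline; the r=9 sphere at (8, 11.5) partially overlaps it — only the 54.83 mm² overlap (of its 218.77 mm²) is removed, clipping the outline; the r=6.5 sphere at (-2.5, -4) misses the remaining region (no effect) — area = 86.65 mm²; the sphere at (-0.5, 3) is absent (|z−center|=12.750 > r=5); Taking the first minus the rest: none of the subtracted shapes is present at this height, so that combined region is unchanged — area = 86.65 mm². So its area = 86.65 mm². Layer 27 is larger (133.23 vs 86.65 mm²).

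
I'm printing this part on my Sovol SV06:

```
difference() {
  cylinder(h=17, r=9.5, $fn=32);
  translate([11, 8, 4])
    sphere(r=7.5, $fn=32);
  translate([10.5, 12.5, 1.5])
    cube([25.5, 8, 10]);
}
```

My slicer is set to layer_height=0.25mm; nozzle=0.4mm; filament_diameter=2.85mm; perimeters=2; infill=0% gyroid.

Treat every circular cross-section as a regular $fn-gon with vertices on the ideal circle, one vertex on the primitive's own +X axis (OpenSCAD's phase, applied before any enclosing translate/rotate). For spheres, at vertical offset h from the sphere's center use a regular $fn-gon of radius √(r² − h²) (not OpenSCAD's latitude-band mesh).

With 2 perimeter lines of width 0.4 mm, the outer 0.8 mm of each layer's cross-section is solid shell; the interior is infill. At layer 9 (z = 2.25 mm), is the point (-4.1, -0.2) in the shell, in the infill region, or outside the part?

infill

At z = 2.25 mm: the r=9.5 cylinder contributes a regular 32-gon of circumradius 9.5; the r=7.5 sphere at (11, 8) contributes a regular 32-gon of circumradius √(7.5²−1.75²) = 7.293; the 25.5×8 cube at (10.5, 12.5) contributes its full rectangle; Subtracting the remaining from the first: starting from the r=9.5 cylinder, the r=7.5 sphere at (11, 8) partially overlaps it — only the 20.59 mm² overlap (of its 166.02 mm²) is removed, clipping the outline; the 25.5×8 cube at (10.5, 12.5) misses the remaining region (no effect) — 1 connected region. Overall, the cross-section is a single solid region. The nearest boundary edge runs (-9.32, -1.85)→(-9.50, 0.00); distance from the point to it = 5.35 mm. The point is inside the cross-section and 5.35 mm from the nearest boundary — more than the 0.8 mm shell width (2 × 0.4), so it's in the infill interior.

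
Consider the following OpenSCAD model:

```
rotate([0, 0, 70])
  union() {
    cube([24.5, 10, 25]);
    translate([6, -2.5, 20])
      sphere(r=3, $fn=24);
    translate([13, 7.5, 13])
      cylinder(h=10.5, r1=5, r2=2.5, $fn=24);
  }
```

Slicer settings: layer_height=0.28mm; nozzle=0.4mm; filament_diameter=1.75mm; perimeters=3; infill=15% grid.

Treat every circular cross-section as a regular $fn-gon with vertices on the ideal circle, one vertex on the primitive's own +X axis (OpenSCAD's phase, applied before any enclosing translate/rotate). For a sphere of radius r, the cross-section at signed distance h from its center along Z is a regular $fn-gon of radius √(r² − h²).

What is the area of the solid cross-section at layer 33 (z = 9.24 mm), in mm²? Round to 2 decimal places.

245.00 mm²

At z = 9.24 mm: the cube (footprint 24.5×10) is included at this height (area 245.00 mm²); the sphere at (6, -2.5) is not intersected at this z (|z−center|=10.760 > r=3); the cone at (13, 7.5) does not reach this height (z outside [13, 23.5]); Merging all regions: only the 24.5×10 cube is present, so the union is just that shape — area = 245.00 mm²; (whole slice rotated 70° about Z — lengths, areas and connectivity unchanged). Overall, the cross-section is a single solid region. Net area = 245.00 mm².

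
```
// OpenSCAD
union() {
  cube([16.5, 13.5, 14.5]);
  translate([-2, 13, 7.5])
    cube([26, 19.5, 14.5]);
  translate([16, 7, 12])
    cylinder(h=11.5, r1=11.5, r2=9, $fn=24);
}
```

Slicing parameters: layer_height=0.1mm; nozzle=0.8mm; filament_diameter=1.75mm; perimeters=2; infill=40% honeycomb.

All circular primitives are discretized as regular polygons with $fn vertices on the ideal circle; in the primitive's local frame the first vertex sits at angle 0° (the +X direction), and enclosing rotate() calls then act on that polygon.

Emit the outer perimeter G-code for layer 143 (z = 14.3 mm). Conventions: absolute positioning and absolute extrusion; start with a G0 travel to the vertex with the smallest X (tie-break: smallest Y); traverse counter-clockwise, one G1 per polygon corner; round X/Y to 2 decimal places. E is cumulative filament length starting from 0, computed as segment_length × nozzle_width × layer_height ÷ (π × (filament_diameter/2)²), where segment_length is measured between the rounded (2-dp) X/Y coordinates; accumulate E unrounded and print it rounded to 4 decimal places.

At z = 14.3 mm: the cube is present — its section is the full 16.5×13.5 rectangle; the 26×19.5 cube at (-2, 13) contributes its full rectangle; the cone at (16, 7): at t=0.200 of its height the radius interpolates to r₁+(r₂−r₁)t = 11.000, giving a regular 24-gon of that circumradius; Merging all regions: the regions partially overlap (shared area 210.56 mm²), so overlapping operands fuse into one piece — 1 connected region. The outline is a single polygon with 19 vertices. Extrusion per mm of travel: 0.8 × 0.1 / (π × 0.875²) = 0.033260. Accumulating E over each segment gives final E = 4.0318.

G0 X-2.00 Y13.00 Z14.30
G1 X0.00 Y13.00 E0.0665
G1 X0.00 Y0.00 E0.4989
G1 X7.62 Y0.00 E0.7523
G1 X8.22 Y-0.78 E0.7851
G1 X10.50 Y-2.53 E0.8807
G1 X13.15 Y-3.63 E0.9761
G1 X16.00 Y-4.00 E1.0717
G1 X18.85 Y-3.63 E1.1673
G1 X21.50 Y-2.53 E1.2627
G1 X23.78 Y-0.78 E1.3583
G1 X25.53 Y1.50 E1.4539
G1 X26.63 Y4.15 E1.5493
G1 X27.00 Y7.00 E1.6449
G1 X26.63 Y9.85 E1.7405
G1 X25.53 Y12.50 E1.8359
G1 X24.00 Y14.49 E1.9194
G1 X24.00 Y32.50 E2.5184
G1 X-2.00 Y32.50 E3.3832
G1 X-2.00 Y13.00 E4.0318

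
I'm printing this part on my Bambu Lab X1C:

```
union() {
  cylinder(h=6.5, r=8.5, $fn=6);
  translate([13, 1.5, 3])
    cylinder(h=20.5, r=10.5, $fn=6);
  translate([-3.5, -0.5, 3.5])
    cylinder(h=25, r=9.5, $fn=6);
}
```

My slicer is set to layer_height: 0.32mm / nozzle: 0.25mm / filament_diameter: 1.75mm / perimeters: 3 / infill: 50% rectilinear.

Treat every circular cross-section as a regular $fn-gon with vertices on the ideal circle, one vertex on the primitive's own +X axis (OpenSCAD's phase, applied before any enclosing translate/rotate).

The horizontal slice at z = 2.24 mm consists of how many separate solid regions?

At z = 2.24 mm: the r=8.5 cylinder contributes a regular 6-gon of circumradius 8.5; the cylinder at (13, 1.5) is not intersected at this z (z outside [3, 23.5]); the cylinder at (-3.5, -0.5) does not reach this height (z outside [3.5, 28.5]); Merging all regions: only the r=8.5 cylinder is present, so the union is just that shape — 1 connected region. The result has 1 disconnected region.

1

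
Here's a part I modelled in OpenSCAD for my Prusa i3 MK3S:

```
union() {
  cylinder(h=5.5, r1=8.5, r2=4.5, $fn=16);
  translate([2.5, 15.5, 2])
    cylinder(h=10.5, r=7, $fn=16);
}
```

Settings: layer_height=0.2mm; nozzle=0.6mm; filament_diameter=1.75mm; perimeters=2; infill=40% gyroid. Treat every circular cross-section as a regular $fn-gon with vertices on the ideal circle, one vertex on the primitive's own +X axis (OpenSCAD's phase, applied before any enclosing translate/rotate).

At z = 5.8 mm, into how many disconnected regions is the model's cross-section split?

At z = 5.8 mm: the cone is absent (z outside [0, 5.5]); the cylinder at (2.5, 15.5): section is a regular 16-gon, circumradius r=7; Combining (union): only the r=7 cylinder at (2.5, 15.5) is present, so the union is just that shape — 1 connected region. The result has 1 disconnected region.

1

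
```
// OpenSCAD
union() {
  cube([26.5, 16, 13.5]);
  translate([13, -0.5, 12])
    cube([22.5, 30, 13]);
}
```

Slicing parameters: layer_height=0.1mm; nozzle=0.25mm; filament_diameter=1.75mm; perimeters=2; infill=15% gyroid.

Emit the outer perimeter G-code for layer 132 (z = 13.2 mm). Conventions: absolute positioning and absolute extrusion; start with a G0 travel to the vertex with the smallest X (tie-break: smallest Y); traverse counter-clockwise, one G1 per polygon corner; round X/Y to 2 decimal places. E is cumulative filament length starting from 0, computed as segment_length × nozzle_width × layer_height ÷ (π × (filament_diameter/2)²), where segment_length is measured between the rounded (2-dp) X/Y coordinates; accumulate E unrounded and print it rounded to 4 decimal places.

G0 X0.00 Y0.00 Z13.20
G1 X13.00 Y0.00 E0.1351
G1 X13.00 Y-0.50 E0.1403
G1 X35.50 Y-0.50 E0.3742
G1 X35.50 Y29.50 E0.6860
G1 X13.00 Y29.50 E0.9199
G1 X13.00 Y16.00 E1.0602
G1 X0.00 Y16.00 E1.1953
G1 X0.00 Y0.00 E1.3616

At z = 13.2 mm: the 26.5×16 cube contributes its full rectangle; the 22.5×30 cube at (13, -0.5) contributes its full rectangle; Combining (union): the regions partially overlap (shared area 216.00 mm²), so overlapping operands fuse into one piece — 1 connected region. The outline is a single polygon with 8 vertices. Extrusion per mm of travel: 0.25 × 0.1 / (π × 0.875²) = 0.010394. Accumulating E over each segment gives final E = 1.3616.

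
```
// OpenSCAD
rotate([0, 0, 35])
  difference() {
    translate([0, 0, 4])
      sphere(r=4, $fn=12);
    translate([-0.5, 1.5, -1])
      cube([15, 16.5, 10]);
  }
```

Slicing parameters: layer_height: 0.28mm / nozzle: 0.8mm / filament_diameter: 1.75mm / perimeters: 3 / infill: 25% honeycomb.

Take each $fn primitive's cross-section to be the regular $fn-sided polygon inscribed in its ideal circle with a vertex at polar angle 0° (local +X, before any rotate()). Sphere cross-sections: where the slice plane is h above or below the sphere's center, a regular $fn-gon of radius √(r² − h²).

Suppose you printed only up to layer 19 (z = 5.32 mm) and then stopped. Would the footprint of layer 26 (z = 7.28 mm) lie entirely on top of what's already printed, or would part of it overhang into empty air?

entirely on top

Compare the two slices. At z = 5.32: the r=4 sphere slices to a regular 12-gon of circumradius 3.776 (√(r²−h²) with h=1.32 from center) (area = (12/2)·3.776²·sin(360°/12) = 42.77 mm²); the cube at (-0.5, 1.5) is present — its section is the full 15×16.5 rectangle (area 247.50 mm²); Subtracting the remaining from the first: starting from the r=4 sphere (42.77 mm²), the 15×16.5 cube at (-0.5, 1.5) partially overlaps it — only the 6.44 mm² overlap (of its 247.50 mm²) is removed, clipping the outline — area = 36.34 mm²; (whole slice rotated 35° about Z — lengths, areas and connectivity unchanged). At z = 7.28: the r=4 sphere slices to a regular 12-gon of circumradius 2.289 (√(r²−h²) with h=3.28 from center) (area = (12/2)·2.289²·sin(360°/12) = 15.72 mm²); the cube at (-0.5, 1.5) (footprint 15×16.5) is included at this height (area 247.50 mm²); Subtracting the remaining from the first: starting from the r=4 sphere (15.72 mm²), the 15×16.5 cube at (-0.5, 1.5) partially overlaps it — only the 1.21 mm² overlap (of its 247.50 mm²) is removed, clipping the outline — area = 14.52 mm²; (whole slice rotated 35° about Z — lengths, areas and connectivity unchanged). Checking containment: the cross-section at z = 7.28 is a subset of the cross-section at z = 5.32.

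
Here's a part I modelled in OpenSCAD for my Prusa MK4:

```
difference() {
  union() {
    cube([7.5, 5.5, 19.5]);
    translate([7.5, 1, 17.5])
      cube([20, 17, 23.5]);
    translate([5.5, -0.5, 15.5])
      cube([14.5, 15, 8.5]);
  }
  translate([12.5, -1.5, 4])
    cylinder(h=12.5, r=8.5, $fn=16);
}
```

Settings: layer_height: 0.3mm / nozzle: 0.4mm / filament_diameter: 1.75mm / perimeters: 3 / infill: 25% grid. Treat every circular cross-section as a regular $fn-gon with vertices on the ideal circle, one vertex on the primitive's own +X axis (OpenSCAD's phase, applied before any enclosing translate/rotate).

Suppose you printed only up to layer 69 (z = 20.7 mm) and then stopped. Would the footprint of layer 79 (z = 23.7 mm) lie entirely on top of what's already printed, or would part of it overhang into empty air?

entirely on top

Compare the two slices. At z = 20.7: the cube does not reach this height (z outside [0, 19.5]); the cube at (7.5, 1) (footprint 20×17) is included at this height (area 340.00 mm²); the cube at (5.5, -0.5) is present — its section is the full 14.5×15 rectangle (area 217.50 mm²); Taking the union: the regions partially overlap — summed areas 557.50 mm² minus the doubly-counted overlap 168.75 mm² gives 388.75 mm² — area = 388.75 mm²; the cylinder at (12.5, -1.5) is absent (z outside [4, 16.5]); After the difference (first − rest): none of the subtracted shapes is present at this height, so that combined region is unchanged — area = 388.75 mm². At z = 23.7: the cube does not reach this height (z outside [0, 19.5]); the 20×17 cube at (7.5, 1) contributes its full rectangle (area 340.00 mm²); the cube at (5.5, -0.5) is present — its section is the full 14.5×15 rectangle (area 217.50 mm²); Merging all regions: the regions partially overlap — summed areas 557.50 mm² minus the doubly-counted overlap 168.75 mm² gives 388.75 mm² — area = 388.75 mm²; the cylinder at (12.5, -1.5) is absent (z outside [4, 16.5]); Subtracting the remaining from the first: none of the subtracted shapes is present at this height, so that combined region is unchanged — area = 388.75 mm². Checking containment: the cross-section at z = 23.7 is a subset of the cross-section at z = 20.7.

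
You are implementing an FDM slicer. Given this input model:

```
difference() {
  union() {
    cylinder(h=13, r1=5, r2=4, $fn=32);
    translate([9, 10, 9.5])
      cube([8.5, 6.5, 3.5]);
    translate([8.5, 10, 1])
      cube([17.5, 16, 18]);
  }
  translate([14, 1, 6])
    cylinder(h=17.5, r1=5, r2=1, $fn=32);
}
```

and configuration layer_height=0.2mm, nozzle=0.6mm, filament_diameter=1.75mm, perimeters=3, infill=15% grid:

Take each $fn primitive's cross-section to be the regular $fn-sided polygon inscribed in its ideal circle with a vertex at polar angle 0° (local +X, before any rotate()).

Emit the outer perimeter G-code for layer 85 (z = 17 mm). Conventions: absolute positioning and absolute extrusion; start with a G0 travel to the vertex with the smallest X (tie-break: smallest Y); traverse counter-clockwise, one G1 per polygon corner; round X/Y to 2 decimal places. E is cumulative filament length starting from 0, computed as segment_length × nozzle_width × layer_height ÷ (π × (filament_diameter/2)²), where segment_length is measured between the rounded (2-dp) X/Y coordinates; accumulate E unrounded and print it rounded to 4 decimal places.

At z = 17 mm: the cone is not intersected at this z (z outside [0, 13]); the cube at (9, 10) is absent (z outside [9.5, 13]); the cube at (8.5, 10) (footprint 17.5×16) is included at this height; Taking the union: only the 17.5×16 cube at (8.5, 10) is present, so the union is just that shape — 1 connected region; the cone at (14, 1): at t=0.629 of its height the radius interpolates to r₁+(r₂−r₁)t = 2.486, giving a regular 32-gon of that circumradius; Subtracting the remaining from the first: starting from that combined region, the cone at (14, 1) misses the remaining region (no effect) — 1 connected region. The outline is a single polygon with 4 vertices. Extrusion per mm of travel: 0.6 × 0.2 / (π × 0.875²) = 0.049890. Accumulating E over each segment gives final E = 3.3426.

G0 X8.50 Y10.00 Z17.00
G1 X26.00 Y10.00 E0.8731
G1 X26.00 Y26.00 E1.6713
G1 X8.50 Y26.00 E2.5444
G1 X8.50 Y10.00 E3.3426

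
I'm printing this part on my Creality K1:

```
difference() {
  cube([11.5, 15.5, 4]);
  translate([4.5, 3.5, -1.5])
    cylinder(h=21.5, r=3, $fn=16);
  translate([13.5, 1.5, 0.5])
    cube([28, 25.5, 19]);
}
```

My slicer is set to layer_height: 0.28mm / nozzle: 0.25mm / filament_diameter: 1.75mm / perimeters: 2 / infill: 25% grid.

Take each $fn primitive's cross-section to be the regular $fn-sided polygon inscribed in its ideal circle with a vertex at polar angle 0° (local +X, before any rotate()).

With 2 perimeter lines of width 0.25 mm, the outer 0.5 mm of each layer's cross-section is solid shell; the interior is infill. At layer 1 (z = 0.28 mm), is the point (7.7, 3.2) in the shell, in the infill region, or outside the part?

shell

At z = 0.28 mm: the 11.5×15.5 cube contributes its full rectangle; the r=3 cylinder at (4.5, 3.5) gives a regular 16-gon of circumradius 3 (constant along its height); the cube at (13.5, 1.5) is absent (z outside [0.5, 19.5]); Taking the first minus the rest: starting from the 11.5×15.5 cube, the r=3 cylinder at (4.5, 3.5) lies wholly inside it (removes its full 27.55 mm² and its 18.73 mm outline becomes a hole wall) — 1 connected region with 1 hole. Overall, the cross-section is one region with 1 hole. The nearest boundary edge runs (7.27, 2.35)→(7.50, 3.50); distance from the point to it = 0.25 mm. The point is inside the cross-section, 0.25 mm from the nearest boundary — within the 0.5 mm shell band (2 × 0.25).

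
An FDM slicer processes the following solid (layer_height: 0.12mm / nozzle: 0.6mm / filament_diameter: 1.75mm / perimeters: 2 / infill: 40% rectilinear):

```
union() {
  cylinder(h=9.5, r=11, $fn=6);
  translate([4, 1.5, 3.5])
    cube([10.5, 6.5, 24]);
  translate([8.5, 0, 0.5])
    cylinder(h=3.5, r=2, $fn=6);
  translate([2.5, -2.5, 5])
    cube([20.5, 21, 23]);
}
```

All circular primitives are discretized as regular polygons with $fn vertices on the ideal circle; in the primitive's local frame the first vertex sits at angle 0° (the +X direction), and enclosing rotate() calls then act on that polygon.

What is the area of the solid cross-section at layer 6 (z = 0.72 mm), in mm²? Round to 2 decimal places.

314.37 mm²

At z = 0.72 mm: the r=11 cylinder contributes a regular 6-gon of circumradius 11 (area = (6/2)·11.000²·sin(360°/6) = 314.37 mm²); the cube at (4, 1.5) is not intersected at this z (z outside [3.5, 27.5]); the r=2 cylinder at (8.5, 0) gives a regular 6-gon of circumradius 2 (constant along its height) (area = (6/2)·2.000²·sin(360°/6) = 10.39 mm²); the cube at (2.5, -2.5) does not reach this height (z outside [5, 28]); Taking the union: the r=2 cylinder at (8.5, 0) lies entirely inside the r=11 cylinder, so the union is just the r=11 cylinder — area = 314.37 mm². Overall, the cross-section is a single solid region. Net area = 314.37 mm².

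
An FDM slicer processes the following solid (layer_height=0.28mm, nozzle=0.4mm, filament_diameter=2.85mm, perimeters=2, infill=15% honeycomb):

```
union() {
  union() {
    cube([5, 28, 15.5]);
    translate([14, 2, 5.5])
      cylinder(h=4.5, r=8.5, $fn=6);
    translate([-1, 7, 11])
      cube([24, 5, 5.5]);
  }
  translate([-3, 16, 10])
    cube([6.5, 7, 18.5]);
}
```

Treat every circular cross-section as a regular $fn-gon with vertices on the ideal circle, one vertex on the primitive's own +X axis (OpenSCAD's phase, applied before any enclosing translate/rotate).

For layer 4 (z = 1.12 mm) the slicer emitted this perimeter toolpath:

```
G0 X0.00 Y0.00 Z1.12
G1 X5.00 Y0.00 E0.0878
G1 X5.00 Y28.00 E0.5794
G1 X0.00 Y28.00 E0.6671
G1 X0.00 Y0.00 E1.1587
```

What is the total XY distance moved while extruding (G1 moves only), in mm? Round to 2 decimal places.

66.00 mm

Sum the Euclidean lengths of each G1 segment: total = 66.00 mm.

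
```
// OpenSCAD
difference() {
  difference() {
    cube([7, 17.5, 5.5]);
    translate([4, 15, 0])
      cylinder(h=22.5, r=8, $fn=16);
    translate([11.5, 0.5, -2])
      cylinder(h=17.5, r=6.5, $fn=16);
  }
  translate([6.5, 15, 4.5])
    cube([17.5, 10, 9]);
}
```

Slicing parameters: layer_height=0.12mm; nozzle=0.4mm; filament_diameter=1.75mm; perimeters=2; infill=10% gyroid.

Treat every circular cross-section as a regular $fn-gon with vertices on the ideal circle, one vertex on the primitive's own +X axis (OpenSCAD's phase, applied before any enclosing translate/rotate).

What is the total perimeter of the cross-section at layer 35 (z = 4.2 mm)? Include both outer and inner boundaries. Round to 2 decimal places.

At z = 4.2 mm: the 7×17.5 cube contributes its full rectangle (perimeter 49.00 mm); the r=8 cylinder at (4, 15) contributes a regular 16-gon of circumradius 8 (perimeter = 2·16·8.000·sin(180°/16) = 49.94 mm); the cylinder at (11.5, 0.5): section is a regular 16-gon, circumradius r=6.5 (perimeter = 2·16·6.500·sin(180°/16) = 40.58 mm); Subtracting the remaining from the first: starting from the 7×17.5 cube, the r=8 cylinder at (4, 15) partially overlaps it — only the 70.81 mm² overlap (of its 195.93 mm²) is removed, clipping the outline; the r=6.5 cylinder at (11.5, 0.5) partially overlaps it — only the 7.03 mm² overlap (of its 129.35 mm²) is removed, clipping the outline — boundary = 28.78 mm; the cube at (6.5, 15) does not reach this height (z outside [4.5, 13.5]); Taking the first minus the rest: none of the subtracted shapes is present at this height, so the result so far is unchanged — boundary = 28.78 mm. Overall, the cross-section is a single solid region. Total boundary length (outer) = 28.78 mm.

28.78 mm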